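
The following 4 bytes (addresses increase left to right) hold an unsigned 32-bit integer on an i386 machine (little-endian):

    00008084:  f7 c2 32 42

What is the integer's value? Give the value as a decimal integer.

Little-endian stores the least-significant byte at the lowest address.
Reassemble most-significant byte first: 42 32 C2 F7 → 0x4232C2F7.
0x4232C2F7 = 1110622967.

1110622967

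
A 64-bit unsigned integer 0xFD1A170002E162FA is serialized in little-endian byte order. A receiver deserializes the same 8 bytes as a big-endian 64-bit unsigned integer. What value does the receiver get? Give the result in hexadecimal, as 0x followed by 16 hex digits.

Stored little-endian, the bytes at ascending addresses are FA 62 E1 02 00 17 1A FD.
Read back as big-endian, the last byte is least significant, giving 0xFA62E10200171AFD.

0xFA62E10200171AFD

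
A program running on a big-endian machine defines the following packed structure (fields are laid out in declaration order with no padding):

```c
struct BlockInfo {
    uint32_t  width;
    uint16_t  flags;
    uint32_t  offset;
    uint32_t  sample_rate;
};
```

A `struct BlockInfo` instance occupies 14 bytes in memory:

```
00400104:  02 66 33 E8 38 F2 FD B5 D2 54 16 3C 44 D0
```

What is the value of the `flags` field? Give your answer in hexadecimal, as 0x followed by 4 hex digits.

0x38F2

`flags` follows `width` (4 bytes), so it starts at byte offset 4 and occupies 2 bytes.
Bytes at offsets 4..5: 38 F2.
Big-endian stores the most-significant byte at the lowest address.
The bytes are already most-significant first: 0x38F2.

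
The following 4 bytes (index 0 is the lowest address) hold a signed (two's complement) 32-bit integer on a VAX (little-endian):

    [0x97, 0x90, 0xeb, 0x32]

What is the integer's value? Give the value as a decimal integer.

854298775

In little-endian order the low byte comes first in memory.
Reassemble most-significant byte first: 32 EB 90 97 → 0x32EB9097.
0x32EB9097 = 854298775.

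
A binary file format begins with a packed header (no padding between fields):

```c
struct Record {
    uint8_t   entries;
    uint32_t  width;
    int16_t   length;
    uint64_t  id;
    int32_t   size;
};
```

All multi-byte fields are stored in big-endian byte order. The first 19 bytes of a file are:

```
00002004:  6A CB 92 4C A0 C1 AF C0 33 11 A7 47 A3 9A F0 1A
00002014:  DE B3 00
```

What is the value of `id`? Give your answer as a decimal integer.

13849432689253522160

`id` follows `entries` (1 B), `width` (4 B), `length` (2 B), so it starts at offset 1 + 4 + 2 = 7 and occupies 8 bytes.
Bytes at offsets 7..14: C0 33 11 A7 47 A3 9A F0.
Big-endian stores the most-significant byte at the lowest address.
The bytes are already most-significant first: 0xC03311A747A39AF0.
0xC03311A747A39AF0 = 13849432689253522160.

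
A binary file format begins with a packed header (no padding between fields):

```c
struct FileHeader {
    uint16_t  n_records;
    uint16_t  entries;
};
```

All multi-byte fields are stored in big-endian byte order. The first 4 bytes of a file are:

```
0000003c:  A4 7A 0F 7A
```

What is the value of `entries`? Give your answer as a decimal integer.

3962

`entries` follows `n_records` (2 bytes), so it starts at byte offset 2 and occupies 2 bytes.
Bytes at offsets 2..3: 0F 7A.
Big-endian: lowest address holds the most-significant byte.
The bytes are already most-significant first: 0x0F7A.
0x0F7A = 3962.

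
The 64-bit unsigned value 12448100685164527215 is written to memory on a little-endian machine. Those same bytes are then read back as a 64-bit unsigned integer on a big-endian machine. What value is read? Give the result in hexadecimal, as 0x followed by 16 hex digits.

12448100685164527215 in 64-bit hexadecimal is 0xACC0899ECB873E6F.
Stored little-endian, the bytes at ascending addresses are 6F 3E 87 CB 9E 89 C0 AC.
Read back as big-endian, the last byte is least significant, giving 0x6F3E87CB9E89C0AC.

0x6F3E87CB9E89C0AC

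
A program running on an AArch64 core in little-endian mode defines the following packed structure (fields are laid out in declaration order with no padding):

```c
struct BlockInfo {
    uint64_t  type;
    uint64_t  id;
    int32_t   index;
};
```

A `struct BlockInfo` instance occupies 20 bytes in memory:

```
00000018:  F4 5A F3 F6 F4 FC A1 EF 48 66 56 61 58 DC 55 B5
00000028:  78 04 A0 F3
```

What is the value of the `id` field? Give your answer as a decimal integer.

13066592166033647176

`id` follows `type` (8 bytes), so it starts at byte offset 8 and occupies 8 bytes.
Bytes at offsets 8..15: 48 66 56 61 58 DC 55 B5.
Little-endian stores the least-significant byte at the lowest address.
Reassemble most-significant byte first: B5 55 DC 58 61 56 66 48 → 0xB555DC5861566648.
0xB555DC5861566648 = 13066592166033647176.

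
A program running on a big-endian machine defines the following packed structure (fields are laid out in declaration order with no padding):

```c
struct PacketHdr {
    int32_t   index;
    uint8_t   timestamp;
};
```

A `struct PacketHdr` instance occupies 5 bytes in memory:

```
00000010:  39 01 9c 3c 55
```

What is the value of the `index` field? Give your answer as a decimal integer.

956406844

`index` is the first field, at byte offset 0, occupying 4 bytes.
Bytes at offsets 0..3: 39 01 9C 3C.
Big-endian stores the most-significant byte at the lowest address.
The bytes are already most-significant first: 0x39019C3C.
0x39019C3C = 956406844.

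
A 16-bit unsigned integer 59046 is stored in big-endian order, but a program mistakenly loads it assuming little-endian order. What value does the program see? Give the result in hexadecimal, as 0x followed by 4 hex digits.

0xA6E6

59046 in 16-bit hexadecimal is 0xE6A6.
Stored big-endian, the bytes at ascending addresses are E6 A6.
Read back as little-endian, the first byte is least significant, giving 0xA6E6.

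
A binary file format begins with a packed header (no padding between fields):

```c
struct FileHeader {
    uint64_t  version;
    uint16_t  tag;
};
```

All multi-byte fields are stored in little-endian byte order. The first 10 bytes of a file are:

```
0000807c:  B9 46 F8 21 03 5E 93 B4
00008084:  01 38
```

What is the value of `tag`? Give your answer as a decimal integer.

`tag` follows `version` (8 bytes), so it starts at byte offset 8 and occupies 2 bytes.
Bytes at offsets 8..9: 01 38.
Little-endian stores the least-significant byte at the lowest address.
Reassemble most-significant byte first: 38 01 → 0x3801.
0x3801 = 14337.

14337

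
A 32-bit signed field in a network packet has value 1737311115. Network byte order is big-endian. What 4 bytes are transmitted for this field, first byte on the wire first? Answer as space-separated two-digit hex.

67 8D 43 8B

1737311115 in hexadecimal, padded to 32 bits, is 0x678D438B.
Split into bytes (most-significant first): 67 8D 43 8B.
Big-endian: lowest address holds the most-significant byte.
So the memory order matches the most-significant-first order: 67 8D 43 8B.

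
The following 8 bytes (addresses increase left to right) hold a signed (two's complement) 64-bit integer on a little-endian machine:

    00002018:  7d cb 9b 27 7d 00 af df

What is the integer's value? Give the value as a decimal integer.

Little-endian stores the least-significant byte at the lowest address.
Reassemble most-significant byte first: DF AF 00 7D 27 9B CB 7D → 0xDFAF007D279BCB7D.
Top bit is set, so as a signed 64-bit value this is 0xDFAF007D279BCB7D − 2^64 = -2328641944791823491.

-2328641944791823491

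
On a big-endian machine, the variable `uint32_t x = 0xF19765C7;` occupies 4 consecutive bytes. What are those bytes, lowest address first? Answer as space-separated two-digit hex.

F1 97 65 C7

Split into bytes (most-significant first): F1 97 65 C7.
Big-endian stores the most-significant byte at the lowest address.
So the memory order matches the most-significant-first order: F1 97 65 C7.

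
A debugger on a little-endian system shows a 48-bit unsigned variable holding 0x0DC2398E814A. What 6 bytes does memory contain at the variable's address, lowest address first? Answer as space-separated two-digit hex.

4A 81 8E 39 C2 0D

Split into bytes (most-significant first): 0D C2 39 8E 81 4A.
In little-endian order the low byte comes first in memory.
So at ascending addresses the bytes are 4A 81 8E 39 C2 0D.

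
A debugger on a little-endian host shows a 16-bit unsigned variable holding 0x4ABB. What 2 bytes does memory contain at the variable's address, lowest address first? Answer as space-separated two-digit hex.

Split into bytes (most-significant first): 4A BB.
In little-endian order the low byte comes first in memory.
So at ascending addresses the bytes are BB 4A.

BB 4A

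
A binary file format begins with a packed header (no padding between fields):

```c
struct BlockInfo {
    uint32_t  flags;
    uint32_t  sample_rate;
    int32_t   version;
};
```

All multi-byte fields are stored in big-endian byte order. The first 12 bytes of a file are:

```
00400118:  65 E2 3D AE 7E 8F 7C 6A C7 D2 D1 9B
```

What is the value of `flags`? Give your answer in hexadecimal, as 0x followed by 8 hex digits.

`flags` is the first field, at byte offset 0, occupying 4 bytes.
Bytes at offsets 0..3: 65 E2 3D AE.
Big-endian: lowest address holds the most-significant byte.
The bytes are already most-significant first: 0x65E23DAE.

0x65E23DAE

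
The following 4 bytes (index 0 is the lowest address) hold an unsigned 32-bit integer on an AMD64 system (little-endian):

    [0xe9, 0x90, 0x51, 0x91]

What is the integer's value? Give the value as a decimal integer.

Little-endian stores the least-significant byte at the lowest address.
Reassemble most-significant byte first: 91 51 90 E9 → 0x915190E9.
0x915190E9 = 2438041833.

2438041833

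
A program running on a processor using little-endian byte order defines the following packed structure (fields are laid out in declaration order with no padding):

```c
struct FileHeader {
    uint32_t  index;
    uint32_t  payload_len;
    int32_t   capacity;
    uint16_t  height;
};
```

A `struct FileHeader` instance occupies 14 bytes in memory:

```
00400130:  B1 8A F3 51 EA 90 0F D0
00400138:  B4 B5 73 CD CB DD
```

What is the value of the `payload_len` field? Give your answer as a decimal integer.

3490681066

`payload_len` follows `index` (4 bytes), so it starts at byte offset 4 and occupies 4 bytes.
Bytes at offsets 4..7: EA 90 0F D0.
Little-endian: lowest address holds the least-significant byte.
Reassemble most-significant byte first: D0 0F 90 EA → 0xD00F90EA.
0xD00F90EA = 3490681066.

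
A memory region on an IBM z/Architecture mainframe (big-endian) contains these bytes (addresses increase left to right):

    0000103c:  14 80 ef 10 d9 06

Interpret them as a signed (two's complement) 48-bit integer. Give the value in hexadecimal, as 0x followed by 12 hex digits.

In big-endian order the high byte comes first in memory.
The bytes are already most-significant first: 0x1480EF10D906.

0x1480EF10D906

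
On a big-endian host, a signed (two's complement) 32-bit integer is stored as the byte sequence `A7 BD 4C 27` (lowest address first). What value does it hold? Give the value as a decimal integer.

-1480766425

In big-endian order the high byte comes first in memory.
The bytes are already most-significant first: 0xA7BD4C27.
Top bit is set, so as a signed 32-bit value this is 0xA7BD4C27 − 2^32 = -1480766425.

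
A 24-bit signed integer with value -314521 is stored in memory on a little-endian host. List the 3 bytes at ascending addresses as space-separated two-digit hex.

Two's complement of -314521 in 24 bits: 314521 = 0x04CC99; invert → 0xFB3366; add 1 → 0xFB3367.
Split into bytes (most-significant first): FB 33 67.
Little-endian: lowest address holds the least-significant byte.
So at ascending addresses the bytes are 67 33 FB.

67 33 FB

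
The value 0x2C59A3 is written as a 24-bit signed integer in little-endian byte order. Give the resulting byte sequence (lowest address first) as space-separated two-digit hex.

A3 59 2C

Split into bytes (most-significant first): 2C 59 A3.
Little-endian stores the least-significant byte at the lowest address.
So at ascending addresses the bytes are A3 59 2C.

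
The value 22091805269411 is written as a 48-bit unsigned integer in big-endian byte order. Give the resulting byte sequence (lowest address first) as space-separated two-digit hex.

14 17 A6 34 9D A3

22091805269411 in hexadecimal, padded to 48 bits, is 0x1417A6349DA3.
Split into bytes (most-significant first): 14 17 A6 34 9D A3.
Big-endian stores the most-significant byte at the lowest address.
So the memory order matches the most-significant-first order: 14 17 A6 34 9D A3.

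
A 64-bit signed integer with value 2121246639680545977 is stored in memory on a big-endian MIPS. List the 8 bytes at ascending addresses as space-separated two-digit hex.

1D 70 2E 94 77 26 64 B9

2121246639680545977 in hexadecimal, padded to 64 bits, is 0x1D702E94772664B9.
Split into bytes (most-significant first): 1D 70 2E 94 77 26 64 B9.
In big-endian order the high byte comes first in memory.
So the memory order matches the most-significant-first order: 1D 70 2E 94 77 26 64 B9.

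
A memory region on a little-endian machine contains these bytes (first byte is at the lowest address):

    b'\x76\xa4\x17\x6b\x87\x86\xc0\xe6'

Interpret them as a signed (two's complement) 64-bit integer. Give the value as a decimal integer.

-1819306333282261898

Little-endian stores the least-significant byte at the lowest address.
Reassemble most-significant byte first: E6 C0 86 87 6B 17 A4 76 → 0xE6C086876B17A476.
Top bit is set, so as a signed 64-bit value this is 0xE6C086876B17A476 − 2^64 = -1819306333282261898.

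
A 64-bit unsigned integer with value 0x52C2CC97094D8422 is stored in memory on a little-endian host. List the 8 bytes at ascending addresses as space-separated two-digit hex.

22 84 4D 09 97 CC C2 52

Split into bytes (most-significant first): 52 C2 CC 97 09 4D 84 22.
Little-endian stores the least-significant byte at the lowest address.
So at ascending addresses the bytes are 22 84 4D 09 97 CC C2 52.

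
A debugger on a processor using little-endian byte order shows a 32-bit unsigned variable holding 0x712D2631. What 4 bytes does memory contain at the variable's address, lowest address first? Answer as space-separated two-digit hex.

Split into bytes (most-significant first): 71 2D 26 31.
Little-endian: lowest address holds the least-significant byte.
So at ascending addresses the bytes are 31 26 2D 71.

31 26 2D 71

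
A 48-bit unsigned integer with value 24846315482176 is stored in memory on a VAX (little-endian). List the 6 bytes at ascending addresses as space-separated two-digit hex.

40 EC CE FB 98 16

24846315482176 in hexadecimal, padded to 48 bits, is 0x1698FBCEEC40.
Split into bytes (most-significant first): 16 98 FB CE EC 40.
Little-endian stores the least-significant byte at the lowest address.
So at ascending addresses the bytes are 40 EC CE FB 98 16.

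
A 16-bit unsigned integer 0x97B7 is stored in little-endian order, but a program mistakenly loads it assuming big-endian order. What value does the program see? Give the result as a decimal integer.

46999

Stored little-endian, the bytes at ascending addresses are B7 97.
Read back as big-endian, the last byte is least significant, giving 0xB797.
0xB797 = 46999.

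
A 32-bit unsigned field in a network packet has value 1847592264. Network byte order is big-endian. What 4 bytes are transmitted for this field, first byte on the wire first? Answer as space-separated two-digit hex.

1847592264 in hexadecimal, padded to 32 bits, is 0x6E200548.
Split into bytes (most-significant first): 6E 20 05 48.
Big-endian stores the most-significant byte at the lowest address.
So the memory order matches the most-significant-first order: 6E 20 05 48.

6E 20 05 48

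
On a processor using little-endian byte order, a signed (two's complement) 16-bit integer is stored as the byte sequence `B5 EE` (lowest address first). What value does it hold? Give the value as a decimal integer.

-4427

Little-endian stores the least-significant byte at the lowest address.
Reassemble most-significant byte first: EE B5 → 0xEEB5.
Top bit is set, so as a signed 16-bit value this is 0xEEB5 − 2^16 = -4427.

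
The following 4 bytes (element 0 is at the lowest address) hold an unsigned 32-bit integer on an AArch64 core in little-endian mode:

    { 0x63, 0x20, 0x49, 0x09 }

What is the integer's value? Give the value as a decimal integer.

Little-endian stores the least-significant byte at the lowest address.
Reassemble most-significant byte first: 09 49 20 63 → 0x09492063.
0x09492063 = 155787363.

155787363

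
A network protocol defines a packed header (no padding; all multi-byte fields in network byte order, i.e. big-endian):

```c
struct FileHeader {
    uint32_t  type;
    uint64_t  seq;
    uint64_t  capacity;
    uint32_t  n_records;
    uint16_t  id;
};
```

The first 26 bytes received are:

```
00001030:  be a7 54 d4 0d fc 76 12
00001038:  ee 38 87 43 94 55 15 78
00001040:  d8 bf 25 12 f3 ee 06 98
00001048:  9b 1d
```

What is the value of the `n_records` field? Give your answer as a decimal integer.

`n_records` follows `type` (4 B), `seq` (8 B), `capacity` (8 B), so it starts at offset 4 + 8 + 8 = 20 and occupies 4 bytes.
Bytes at offsets 20..23: F3 EE 06 98.
Big-endian: lowest address holds the most-significant byte.
The bytes are already most-significant first: 0xF3EE0698.
0xF3EE0698 = 4092462744.

4092462744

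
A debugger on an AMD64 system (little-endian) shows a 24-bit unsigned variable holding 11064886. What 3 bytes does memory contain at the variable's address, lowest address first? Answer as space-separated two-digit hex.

36 D6 A8

11064886 in hexadecimal, padded to 24 bits, is 0xA8D636.
Split into bytes (most-significant first): A8 D6 36.
In little-endian order the low byte comes first in memory.
So at ascending addresses the bytes are 36 D6 A8.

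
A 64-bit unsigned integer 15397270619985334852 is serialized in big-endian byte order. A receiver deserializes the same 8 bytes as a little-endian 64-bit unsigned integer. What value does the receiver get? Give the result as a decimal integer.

15397270619985334852 in 64-bit hexadecimal is 0xD5AE180CF6C8D244.
Stored big-endian, the bytes at ascending addresses are D5 AE 18 0C F6 C8 D2 44.
Read back as little-endian, the first byte is least significant, giving 0x44D2C8F60C18AED5.
0x44D2C8F60C18AED5 = 4959247098778791637.

4959247098778791637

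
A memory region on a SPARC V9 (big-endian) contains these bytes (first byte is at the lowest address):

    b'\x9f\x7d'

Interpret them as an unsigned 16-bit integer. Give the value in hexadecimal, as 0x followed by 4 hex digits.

0x9F7D

Big-endian stores the most-significant byte at the lowest address.
The bytes are already most-significant first: 0x9F7D.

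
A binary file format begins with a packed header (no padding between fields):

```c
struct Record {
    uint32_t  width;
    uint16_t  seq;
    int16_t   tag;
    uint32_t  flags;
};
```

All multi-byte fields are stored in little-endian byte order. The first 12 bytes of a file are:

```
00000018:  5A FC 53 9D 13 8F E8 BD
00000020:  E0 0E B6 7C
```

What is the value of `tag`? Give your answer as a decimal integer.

`tag` follows `width` (4 B), `seq` (2 B), so it starts at offset 4 + 2 = 6 and occupies 2 bytes.
Bytes at offsets 6..7: E8 BD.
Little-endian stores the least-significant byte at the lowest address.
Reassemble most-significant byte first: BD E8 → 0xBDE8.
Top bit is set, so as a signed 16-bit value this is 0xBDE8 − 2^16 = -16920.

-16920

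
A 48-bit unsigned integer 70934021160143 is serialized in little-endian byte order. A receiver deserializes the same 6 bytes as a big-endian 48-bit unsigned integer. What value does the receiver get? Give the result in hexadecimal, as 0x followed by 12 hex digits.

0xCF3C229D8340

70934021160143 in 48-bit hexadecimal is 0x40839D223CCF.
Stored little-endian, the bytes at ascending addresses are CF 3C 22 9D 83 40.
Read back as big-endian, the last byte is least significant, giving 0xCF3C229D8340.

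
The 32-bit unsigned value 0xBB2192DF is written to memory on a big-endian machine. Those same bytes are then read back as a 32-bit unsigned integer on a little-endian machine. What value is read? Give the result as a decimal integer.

3750896059

Stored big-endian, the bytes at ascending addresses are BB 21 92 DF.
Read back as little-endian, the first byte is least significant, giving 0xDF9221BB.
0xDF9221BB = 3750896059.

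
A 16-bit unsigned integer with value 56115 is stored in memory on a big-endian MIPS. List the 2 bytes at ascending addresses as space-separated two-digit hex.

DB 33

56115 in hexadecimal, padded to 16 bits, is 0xDB33.
Split into bytes (most-significant first): DB 33.
In big-endian order the high byte comes first in memory.
So the memory order matches the most-significant-first order: DB 33.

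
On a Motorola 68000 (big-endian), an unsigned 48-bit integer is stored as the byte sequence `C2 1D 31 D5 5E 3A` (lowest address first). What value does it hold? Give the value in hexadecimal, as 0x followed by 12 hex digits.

0xC21D31D55E3A

Big-endian stores the most-significant byte at the lowest address.
The bytes are already most-significant first: 0xC21D31D55E3A.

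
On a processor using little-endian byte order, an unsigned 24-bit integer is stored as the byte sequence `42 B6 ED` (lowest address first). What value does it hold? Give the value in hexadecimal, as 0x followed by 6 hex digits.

In little-endian order the low byte comes first in memory.
Reassemble most-significant byte first: ED B6 42 → 0xEDB642.

0xEDB642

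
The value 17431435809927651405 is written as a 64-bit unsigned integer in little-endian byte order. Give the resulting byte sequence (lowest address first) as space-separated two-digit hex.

17431435809927651405 in hexadecimal, padded to 64 bits, is 0xF1E8E6836FC2E04D.
Split into bytes (most-significant first): F1 E8 E6 83 6F C2 E0 4D.
Little-endian: lowest address holds the least-significant byte.
So at ascending addresses the bytes are 4D E0 C2 6F 83 E6 E8 F1.

4D E0 C2 6F 83 E6 E8 F1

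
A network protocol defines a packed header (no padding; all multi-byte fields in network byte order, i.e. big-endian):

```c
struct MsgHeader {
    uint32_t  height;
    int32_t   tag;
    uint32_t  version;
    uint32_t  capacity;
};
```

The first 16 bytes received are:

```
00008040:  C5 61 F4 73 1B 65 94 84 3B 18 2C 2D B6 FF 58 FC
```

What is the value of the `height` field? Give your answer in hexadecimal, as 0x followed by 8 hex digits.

`height` is the first field, at byte offset 0, occupying 4 bytes.
Bytes at offsets 0..3: C5 61 F4 73.
Big-endian: lowest address holds the most-significant byte.
The bytes are already most-significant first: 0xC561F473.

0xC561F473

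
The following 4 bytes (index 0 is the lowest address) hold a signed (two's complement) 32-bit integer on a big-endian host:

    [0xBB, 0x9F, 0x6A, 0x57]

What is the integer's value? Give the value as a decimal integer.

-1147180457

Big-endian: lowest address holds the most-significant byte.
The bytes are already most-significant first: 0xBB9F6A57.
Top bit is set, so as a signed 32-bit value this is 0xBB9F6A57 − 2^32 = -1147180457.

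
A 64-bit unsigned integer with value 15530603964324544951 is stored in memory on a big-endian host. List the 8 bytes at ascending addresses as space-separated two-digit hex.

15530603964324544951 in hexadecimal, padded to 64 bits, is 0xD787CA0558D681B7.
Split into bytes (most-significant first): D7 87 CA 05 58 D6 81 B7.
Big-endian stores the most-significant byte at the lowest address.
So the memory order matches the most-significant-first order: D7 87 CA 05 58 D6 81 B7.

D7 87 CA 05 58 D6 81 B7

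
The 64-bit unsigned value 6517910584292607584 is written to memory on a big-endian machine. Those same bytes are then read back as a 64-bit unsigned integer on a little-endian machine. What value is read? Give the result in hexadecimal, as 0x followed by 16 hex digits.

6517910584292607584 in 64-bit hexadecimal is 0x5A7445249E850660.
Stored big-endian, the bytes at ascending addresses are 5A 74 45 24 9E 85 06 60.
Read back as little-endian, the first byte is least significant, giving 0x6006859E2445745A.

0x6006859E2445745A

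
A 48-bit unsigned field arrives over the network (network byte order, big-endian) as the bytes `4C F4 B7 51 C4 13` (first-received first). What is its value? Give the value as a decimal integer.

Big-endian stores the most-significant byte at the lowest address.
The bytes are already most-significant first: 0x4CF4B751C413.
0x4CF4B751C413 = 84613931320339.

84613931320339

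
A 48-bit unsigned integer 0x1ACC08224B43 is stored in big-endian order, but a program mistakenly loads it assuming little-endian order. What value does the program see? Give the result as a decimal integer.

Stored big-endian, the bytes at ascending addresses are 1A CC 08 22 4B 43.
Read back as little-endian, the first byte is least significant, giving 0x434B2208CC1A.
0x434B2208CC1A = 73989972610074.

73989972610074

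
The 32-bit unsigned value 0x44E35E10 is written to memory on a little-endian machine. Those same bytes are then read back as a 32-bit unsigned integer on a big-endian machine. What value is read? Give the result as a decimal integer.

274654020

Stored little-endian, the bytes at ascending addresses are 10 5E E3 44.
Read back as big-endian, the last byte is least significant, giving 0x105EE344.
0x105EE344 = 274654020.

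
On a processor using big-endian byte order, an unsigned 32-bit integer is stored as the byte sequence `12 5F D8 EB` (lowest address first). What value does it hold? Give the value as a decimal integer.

308271339

In big-endian order the high byte comes first in memory.
The bytes are already most-significant first: 0x125FD8EB.
0x125FD8EB = 308271339.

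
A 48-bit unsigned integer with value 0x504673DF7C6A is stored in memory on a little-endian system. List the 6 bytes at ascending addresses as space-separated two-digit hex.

Split into bytes (most-significant first): 50 46 73 DF 7C 6A.
Little-endian stores the least-significant byte at the lowest address.
So at ascending addresses the bytes are 6A 7C DF 73 46 50.

6A 7C DF 73 46 50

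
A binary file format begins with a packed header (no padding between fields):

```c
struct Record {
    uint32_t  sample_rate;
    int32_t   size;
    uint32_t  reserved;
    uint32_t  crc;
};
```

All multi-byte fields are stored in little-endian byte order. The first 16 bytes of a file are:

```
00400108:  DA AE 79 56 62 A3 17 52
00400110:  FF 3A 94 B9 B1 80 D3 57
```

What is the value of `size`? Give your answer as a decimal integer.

1377280866

`size` follows `sample_rate` (4 bytes), so it starts at byte offset 4 and occupies 4 bytes.
Bytes at offsets 4..7: 62 A3 17 52.
Little-endian stores the least-significant byte at the lowest address.
Reassemble most-significant byte first: 52 17 A3 62 → 0x5217A362.
0x5217A362 = 1377280866.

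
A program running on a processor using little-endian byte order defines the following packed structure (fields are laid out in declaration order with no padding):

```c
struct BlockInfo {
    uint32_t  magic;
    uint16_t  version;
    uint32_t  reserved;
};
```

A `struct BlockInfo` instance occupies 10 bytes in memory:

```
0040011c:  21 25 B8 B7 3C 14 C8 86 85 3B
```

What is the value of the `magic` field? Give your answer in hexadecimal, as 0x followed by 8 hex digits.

0xB7B82521

`magic` is the first field, at byte offset 0, occupying 4 bytes.
Bytes at offsets 0..3: 21 25 B8 B7.
Little-endian stores the least-significant byte at the lowest address.
Reassemble most-significant byte first: B7 B8 25 21 → 0xB7B82521.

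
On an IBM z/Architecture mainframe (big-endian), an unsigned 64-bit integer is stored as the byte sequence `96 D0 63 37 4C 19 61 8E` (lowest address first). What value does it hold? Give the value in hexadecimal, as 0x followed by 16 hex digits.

In big-endian order the high byte comes first in memory.
The bytes are already most-significant first: 0x96D063374C19618E.

0x96D063374C19618E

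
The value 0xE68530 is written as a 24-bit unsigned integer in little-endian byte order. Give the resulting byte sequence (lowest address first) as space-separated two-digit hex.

Split into bytes (most-significant first): E6 85 30.
Little-endian stores the least-significant byte at the lowest address.
So at ascending addresses the bytes are 30 85 E6.

30 85 E6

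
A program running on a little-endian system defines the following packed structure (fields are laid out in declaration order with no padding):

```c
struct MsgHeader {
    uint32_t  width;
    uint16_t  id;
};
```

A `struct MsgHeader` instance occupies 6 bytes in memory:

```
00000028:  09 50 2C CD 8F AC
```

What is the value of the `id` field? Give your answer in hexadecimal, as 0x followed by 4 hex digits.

`id` follows `width` (4 bytes), so it starts at byte offset 4 and occupies 2 bytes.
Bytes at offsets 4..5: 8F AC.
Little-endian stores the least-significant byte at the lowest address.
Reassemble most-significant byte first: AC 8F → 0xAC8F.

0xAC8F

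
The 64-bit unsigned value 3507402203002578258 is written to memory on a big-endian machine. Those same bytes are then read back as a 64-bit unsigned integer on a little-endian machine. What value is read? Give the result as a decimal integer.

3507402203002578258 in 64-bit hexadecimal is 0x30ACCBB87A642552.
Stored big-endian, the bytes at ascending addresses are 30 AC CB B8 7A 64 25 52.
Read back as little-endian, the first byte is least significant, giving 0x5225647AB8CBAC30.
0x5225647AB8CBAC30 = 5919247763497528368.

5919247763497528368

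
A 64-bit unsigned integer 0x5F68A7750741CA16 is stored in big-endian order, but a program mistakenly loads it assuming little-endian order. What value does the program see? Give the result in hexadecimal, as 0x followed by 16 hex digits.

Stored big-endian, the bytes at ascending addresses are 5F 68 A7 75 07 41 CA 16.
Read back as little-endian, the first byte is least significant, giving 0x16CA410775A7685F.

0x16CA410775A7685F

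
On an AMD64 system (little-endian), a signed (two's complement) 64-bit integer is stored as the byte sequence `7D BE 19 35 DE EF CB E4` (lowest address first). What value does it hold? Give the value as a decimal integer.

Little-endian stores the least-significant byte at the lowest address.
Reassemble most-significant byte first: E4 CB EF DE 35 19 BE 7D → 0xE4CBEFDE3519BE7D.
Top bit is set, so as a signed 64-bit value this is 0xE4CBEFDE3519BE7D − 2^64 = -1960209475137061251.

-1960209475137061251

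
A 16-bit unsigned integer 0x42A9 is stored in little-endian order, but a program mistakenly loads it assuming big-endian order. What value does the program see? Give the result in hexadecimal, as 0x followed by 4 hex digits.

0xA942

Stored little-endian, the bytes at ascending addresses are A9 42.
Read back as big-endian, the last byte is least significant, giving 0xA942.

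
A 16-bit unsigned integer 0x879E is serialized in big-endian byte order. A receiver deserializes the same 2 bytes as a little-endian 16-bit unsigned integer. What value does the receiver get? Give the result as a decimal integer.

40583

Stored big-endian, the bytes at ascending addresses are 87 9E.
Read back as little-endian, the first byte is least significant, giving 0x9E87.
0x9E87 = 40583.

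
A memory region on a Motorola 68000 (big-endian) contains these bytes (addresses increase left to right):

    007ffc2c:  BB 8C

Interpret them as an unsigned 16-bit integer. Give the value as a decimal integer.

48012

Big-endian stores the most-significant byte at the lowest address.
The bytes are already most-significant first: 0xBB8C.
0xBB8C = 48012.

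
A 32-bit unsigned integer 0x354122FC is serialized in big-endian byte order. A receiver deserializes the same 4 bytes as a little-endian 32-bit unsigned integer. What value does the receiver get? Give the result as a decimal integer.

Stored big-endian, the bytes at ascending addresses are 35 41 22 FC.
Read back as little-endian, the first byte is least significant, giving 0xFC224135.
0xFC224135 = 4230103349.

4230103349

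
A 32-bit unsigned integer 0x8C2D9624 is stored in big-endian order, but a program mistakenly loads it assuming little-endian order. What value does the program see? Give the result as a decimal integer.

Stored big-endian, the bytes at ascending addresses are 8C 2D 96 24.
Read back as little-endian, the first byte is least significant, giving 0x24962D8C.
0x24962D8C = 613821836.

613821836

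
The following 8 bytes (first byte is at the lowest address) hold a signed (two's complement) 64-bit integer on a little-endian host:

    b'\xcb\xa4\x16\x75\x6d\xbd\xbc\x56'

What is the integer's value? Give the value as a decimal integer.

6250078660696909003

Little-endian: lowest address holds the least-significant byte.
Reassemble most-significant byte first: 56 BC BD 6D 75 16 A4 CB → 0x56BCBD6D7516A4CB.
0x56BCBD6D7516A4CB = 6250078660696909003.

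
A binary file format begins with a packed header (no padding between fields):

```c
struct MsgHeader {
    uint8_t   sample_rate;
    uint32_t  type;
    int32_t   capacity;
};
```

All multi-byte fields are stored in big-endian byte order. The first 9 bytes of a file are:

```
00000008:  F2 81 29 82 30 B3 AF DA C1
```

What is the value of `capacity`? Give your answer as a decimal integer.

-1280320831

`capacity` follows `sample_rate` (1 B), `type` (4 B), so it starts at offset 1 + 4 = 5 and occupies 4 bytes.
Bytes at offsets 5..8: B3 AF DA C1.
In big-endian order the high byte comes first in memory.
The bytes are already most-significant first: 0xB3AFDAC1.
Top bit is set, so as a signed 32-bit value this is 0xB3AFDAC1 − 2^32 = -1280320831.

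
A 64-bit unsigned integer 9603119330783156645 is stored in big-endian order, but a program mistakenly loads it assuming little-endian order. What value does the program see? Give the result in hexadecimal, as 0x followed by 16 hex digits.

9603119330783156645 in 64-bit hexadecimal is 0x85452226DF0459A5.
Stored big-endian, the bytes at ascending addresses are 85 45 22 26 DF 04 59 A5.
Read back as little-endian, the first byte is least significant, giving 0xA55904DF26224585.

0xA55904DF26224585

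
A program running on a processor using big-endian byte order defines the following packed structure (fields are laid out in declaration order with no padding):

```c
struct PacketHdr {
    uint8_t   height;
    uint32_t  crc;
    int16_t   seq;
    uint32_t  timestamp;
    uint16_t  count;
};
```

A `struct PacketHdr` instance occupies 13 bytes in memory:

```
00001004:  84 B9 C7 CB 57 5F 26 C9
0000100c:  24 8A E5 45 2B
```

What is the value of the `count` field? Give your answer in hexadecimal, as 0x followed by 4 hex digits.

0x452B

`count` follows `height` (1 B), `crc` (4 B), `seq` (2 B), `timestamp` (4 B), so it starts at offset 1 + 4 + 2 + 4 = 11 and occupies 2 bytes.
Bytes at offsets 11..12: 45 2B.
Big-endian stores the most-significant byte at the lowest address.
The bytes are already most-significant first: 0x452B.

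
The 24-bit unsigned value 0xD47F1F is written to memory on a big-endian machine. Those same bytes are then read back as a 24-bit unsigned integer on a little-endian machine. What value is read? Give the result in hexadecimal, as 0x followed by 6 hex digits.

0x1F7FD4

Stored big-endian, the bytes at ascending addresses are D4 7F 1F.
Read back as little-endian, the first byte is least significant, giving 0x1F7FD4.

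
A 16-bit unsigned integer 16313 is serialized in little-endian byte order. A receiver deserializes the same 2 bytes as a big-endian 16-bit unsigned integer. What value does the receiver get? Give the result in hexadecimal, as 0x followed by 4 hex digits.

0xB93F

16313 in 16-bit hexadecimal is 0x3FB9.
Stored little-endian, the bytes at ascending addresses are B9 3F.
Read back as big-endian, the last byte is least significant, giving 0xB93F.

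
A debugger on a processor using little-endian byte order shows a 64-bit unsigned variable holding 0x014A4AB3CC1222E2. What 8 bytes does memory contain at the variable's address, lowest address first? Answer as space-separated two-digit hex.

E2 22 12 CC B3 4A 4A 01

Split into bytes (most-significant first): 01 4A 4A B3 CC 12 22 E2.
Little-endian: lowest address holds the least-significant byte.
So at ascending addresses the bytes are E2 22 12 CC B3 4A 4A 01.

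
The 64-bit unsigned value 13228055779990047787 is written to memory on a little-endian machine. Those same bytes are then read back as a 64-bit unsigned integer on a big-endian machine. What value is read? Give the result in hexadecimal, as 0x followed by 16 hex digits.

13228055779990047787 in 64-bit hexadecimal is 0xB7937EA58B5C0C2B.
Stored little-endian, the bytes at ascending addresses are 2B 0C 5C 8B A5 7E 93 B7.
Read back as big-endian, the last byte is least significant, giving 0x2B0C5C8BA57E93B7.

0x2B0C5C8BA57E93B7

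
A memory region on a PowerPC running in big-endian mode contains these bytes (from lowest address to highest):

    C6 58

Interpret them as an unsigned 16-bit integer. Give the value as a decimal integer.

Big-endian stores the most-significant byte at the lowest address.
The bytes are already most-significant first: 0xC658.
0xC658 = 50776.

50776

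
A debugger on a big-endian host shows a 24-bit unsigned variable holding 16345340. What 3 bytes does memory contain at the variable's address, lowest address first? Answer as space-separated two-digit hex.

16345340 in hexadecimal, padded to 24 bits, is 0xF968FC.
Split into bytes (most-significant first): F9 68 FC.
Big-endian: lowest address holds the most-significant byte.
So the memory order matches the most-significant-first order: F9 68 FC.

F9 68 FC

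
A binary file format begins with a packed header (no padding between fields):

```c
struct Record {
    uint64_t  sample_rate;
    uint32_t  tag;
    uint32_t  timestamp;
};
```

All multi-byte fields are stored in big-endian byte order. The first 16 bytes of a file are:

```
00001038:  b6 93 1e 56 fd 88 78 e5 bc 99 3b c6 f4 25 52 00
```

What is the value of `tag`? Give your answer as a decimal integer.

3164158918

`tag` follows `sample_rate` (8 bytes), so it starts at byte offset 8 and occupies 4 bytes.
Bytes at offsets 8..11: BC 99 3B C6.
In big-endian order the high byte comes first in memory.
The bytes are already most-significant first: 0xBC993BC6.
0xBC993BC6 = 3164158918.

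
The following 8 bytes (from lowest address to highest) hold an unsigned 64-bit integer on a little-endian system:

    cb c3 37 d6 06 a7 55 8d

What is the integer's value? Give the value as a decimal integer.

10184229780173865931

Little-endian: lowest address holds the least-significant byte.
Reassemble most-significant byte first: 8D 55 A7 06 D6 37 C3 CB → 0x8D55A706D637C3CB.
0x8D55A706D637C3CB = 10184229780173865931.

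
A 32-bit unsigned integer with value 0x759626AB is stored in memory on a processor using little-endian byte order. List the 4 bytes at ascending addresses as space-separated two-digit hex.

Split into bytes (most-significant first): 75 96 26 AB.
Little-endian stores the least-significant byte at the lowest address.
So at ascending addresses the bytes are AB 26 96 75.

AB 26 96 75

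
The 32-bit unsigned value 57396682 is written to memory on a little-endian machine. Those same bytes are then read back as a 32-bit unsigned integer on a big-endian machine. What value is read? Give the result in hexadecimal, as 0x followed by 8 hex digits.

0xCACD6B03

57396682 in 32-bit hexadecimal is 0x036BCDCA.
Stored little-endian, the bytes at ascending addresses are CA CD 6B 03.
Read back as big-endian, the last byte is least significant, giving 0xCACD6B03.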